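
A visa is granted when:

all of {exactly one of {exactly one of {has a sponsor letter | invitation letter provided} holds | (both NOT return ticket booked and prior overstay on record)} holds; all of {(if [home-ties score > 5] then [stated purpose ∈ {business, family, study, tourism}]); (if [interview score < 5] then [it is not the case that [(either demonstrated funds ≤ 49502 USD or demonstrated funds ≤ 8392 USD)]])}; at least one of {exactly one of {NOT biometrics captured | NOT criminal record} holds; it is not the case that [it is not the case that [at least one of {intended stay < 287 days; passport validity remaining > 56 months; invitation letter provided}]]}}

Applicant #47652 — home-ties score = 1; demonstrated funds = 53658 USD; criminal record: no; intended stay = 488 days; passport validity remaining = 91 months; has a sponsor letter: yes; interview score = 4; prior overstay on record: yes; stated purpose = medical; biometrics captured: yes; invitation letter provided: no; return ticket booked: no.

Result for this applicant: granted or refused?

Refused

Atomic conditions:
  has a sponsor letter: yes → true
  invitation letter provided: no → false
  NOT return ticket booked: no → true
  prior overstay on record: yes → true
  home-ties score > 5: 1 > 5 is false
  stated purpose ∈ {business, family, study, tourism}: medical is not in the set → false
  interview score < 5: 4 < 5 is true
  demonstrated funds ≤ 49502 USD: 53658 ≤ 49502 is false
  demonstrated funds ≤ 8392 USD: 53658 ≤ 8392 is false
  NOT biometrics captured: yes → false
  NOT criminal record: no → true
  intended stay < 287 days: 488 < 287 is false
  passport validity remaining > 56 months: 91 > 56 is true
Combine:
[1.1] exactly-one(true, false) = true
[1.2] true AND true = true
[1] exactly-one(true, true) = false
[2.1] false → false (antecedent false ⇒ implication holds) = true
[2.2.2.1] false OR false = false
[2.2.2] NOT false = true
[2.2] true → true = true
[2] true AND true = true
[3.1] exactly-one(false, true) = true
[3.2.1.1] false OR true OR false = true
[3.2.1] NOT true = false
[3.2] NOT false = true
[3] true OR true = true
[root] false AND true AND true = false
Overall: false → refused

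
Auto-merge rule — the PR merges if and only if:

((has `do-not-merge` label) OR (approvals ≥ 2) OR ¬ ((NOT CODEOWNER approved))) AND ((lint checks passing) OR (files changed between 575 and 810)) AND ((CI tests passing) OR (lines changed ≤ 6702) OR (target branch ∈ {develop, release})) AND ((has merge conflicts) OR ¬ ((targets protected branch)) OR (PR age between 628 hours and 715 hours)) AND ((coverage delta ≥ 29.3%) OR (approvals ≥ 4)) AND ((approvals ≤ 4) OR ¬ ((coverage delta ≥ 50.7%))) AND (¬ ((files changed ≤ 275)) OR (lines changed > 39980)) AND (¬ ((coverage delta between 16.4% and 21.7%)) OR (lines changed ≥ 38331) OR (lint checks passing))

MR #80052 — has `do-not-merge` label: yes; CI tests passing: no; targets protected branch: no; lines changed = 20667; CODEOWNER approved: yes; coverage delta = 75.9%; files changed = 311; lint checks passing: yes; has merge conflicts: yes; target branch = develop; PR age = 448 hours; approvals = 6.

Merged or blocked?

Blocked

Atomic conditions:
  has `do-not-merge` label: yes → true
  approvals ≥ 2: 6 ≥ 2 is true
  NOT CODEOWNER approved: yes → false
  lint checks passing: yes → true
  files changed between 575 and 810: 311 in [575, 810] is false
  CI tests passing: no → false
  lines changed ≤ 6702: 20667 ≤ 6702 is false
  target branch ∈ {develop, release}: develop is in the set → true
  has merge conflicts: yes → true
  targets protected branch: no → false
  PR age between 628 hours and 715 hours: 448 in [628, 715] is false
  coverage delta ≥ 29.3%: 75.9 ≥ 29.3 is true
  approvals ≥ 4: 6 ≥ 4 is true
  approvals ≤ 4: 6 ≤ 4 is false
  coverage delta ≥ 50.7%: 75.9 ≥ 50.7 is true
  files changed ≤ 275: 311 ≤ 275 is false
  lines changed > 39980: 20667 > 39980 is false
  coverage delta between 16.4% and 21.7%: 75.9 in [16.4, 21.7] is false
  lines changed ≥ 38331: 20667 ≥ 38331 is false
Combine:
[1.3] NOT false = true
[1] true OR true OR true = true
[2] true OR false = true
[3] false OR false OR true = true
[4.2] NOT false = true
[4] true OR true OR false = true
[5] true OR true = true
[6.2] NOT true = false
[6] false OR false = false
[7.1] NOT false = true
[7] true OR false = true
[8.1] NOT false = true
[8] true OR false OR true = true
[root] true AND true AND true AND true AND true AND false AND true AND true = false
Overall: false → blocked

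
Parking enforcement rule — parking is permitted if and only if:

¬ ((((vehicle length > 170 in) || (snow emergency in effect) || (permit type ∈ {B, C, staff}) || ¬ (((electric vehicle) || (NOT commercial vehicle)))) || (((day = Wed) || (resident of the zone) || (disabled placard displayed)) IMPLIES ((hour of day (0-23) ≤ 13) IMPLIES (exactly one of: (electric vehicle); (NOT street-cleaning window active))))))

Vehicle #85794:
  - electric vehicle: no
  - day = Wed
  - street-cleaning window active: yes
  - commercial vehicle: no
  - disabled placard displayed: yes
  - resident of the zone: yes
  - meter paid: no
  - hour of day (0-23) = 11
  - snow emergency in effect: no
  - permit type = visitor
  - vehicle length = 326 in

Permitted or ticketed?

Ticketed

Atomic conditions:
  vehicle length > 170 in: 326 > 170 is true
  snow emergency in effect: no → false
  permit type ∈ {B, C, staff}: visitor is not in the set → false
  electric vehicle: no → false
  NOT commercial vehicle: no → true
  day = Wed: Wed == Wed is true
  resident of the zone: yes → true
  disabled placard displayed: yes → true
  hour of day (0-23) ≤ 13: 11 ≤ 13 is true
  NOT street-cleaning window active: yes → false
Combine:
[1.1.4.1] false OR true = true
[1.1.4] NOT true = false
[1.1] true OR false OR false OR false = true
[1.2.1] true OR true OR true = true
[1.2.2.2] exactly-one(false, false) = false
[1.2.2] true → false = false
[1.2] true → false = false
[1] true OR false = true
[root] NOT true = false
Overall: false → ticketed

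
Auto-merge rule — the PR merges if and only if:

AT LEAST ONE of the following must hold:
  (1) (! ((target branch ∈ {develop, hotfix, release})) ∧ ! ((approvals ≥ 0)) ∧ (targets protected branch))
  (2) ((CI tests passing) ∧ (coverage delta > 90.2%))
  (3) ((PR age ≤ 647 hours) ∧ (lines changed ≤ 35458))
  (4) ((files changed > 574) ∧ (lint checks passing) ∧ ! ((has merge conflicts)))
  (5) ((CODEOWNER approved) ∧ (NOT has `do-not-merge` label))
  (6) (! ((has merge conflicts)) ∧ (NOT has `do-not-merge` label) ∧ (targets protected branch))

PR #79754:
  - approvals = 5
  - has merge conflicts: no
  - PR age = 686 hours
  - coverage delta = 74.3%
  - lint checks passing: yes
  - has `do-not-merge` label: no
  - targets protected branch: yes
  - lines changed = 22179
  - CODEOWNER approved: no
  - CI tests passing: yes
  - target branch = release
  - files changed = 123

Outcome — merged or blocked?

Merged

Atomic conditions:
  target branch ∈ {develop, hotfix, release}: release is in the set → true
  approvals ≥ 0: 5 ≥ 0 is true
  targets protected branch: yes → true
  CI tests passing: yes → true
  coverage delta > 90.2%: 74.3 > 90.2 is false
  PR age ≤ 647 hours: 686 ≤ 647 is false
  lines changed ≤ 35458: 22179 ≤ 35458 is true
  files changed > 574: 123 > 574 is false
  lint checks passing: yes → true
  has merge conflicts: no → false
  CODEOWNER approved: no → false
  NOT has `do-not-merge` label: no → true
Combine:
[1.1] NOT true = false
[1.2] NOT true = false
[1] false AND false AND true = false
[2] true AND false = false
[3] false AND true = false
[4.3] NOT false = true
[4] false AND true AND true = false
[5] false AND true = false
[6.1] NOT false = true
[6] true AND true AND true = true
[root] false OR false OR false OR false OR false OR true = true
Overall: true → merged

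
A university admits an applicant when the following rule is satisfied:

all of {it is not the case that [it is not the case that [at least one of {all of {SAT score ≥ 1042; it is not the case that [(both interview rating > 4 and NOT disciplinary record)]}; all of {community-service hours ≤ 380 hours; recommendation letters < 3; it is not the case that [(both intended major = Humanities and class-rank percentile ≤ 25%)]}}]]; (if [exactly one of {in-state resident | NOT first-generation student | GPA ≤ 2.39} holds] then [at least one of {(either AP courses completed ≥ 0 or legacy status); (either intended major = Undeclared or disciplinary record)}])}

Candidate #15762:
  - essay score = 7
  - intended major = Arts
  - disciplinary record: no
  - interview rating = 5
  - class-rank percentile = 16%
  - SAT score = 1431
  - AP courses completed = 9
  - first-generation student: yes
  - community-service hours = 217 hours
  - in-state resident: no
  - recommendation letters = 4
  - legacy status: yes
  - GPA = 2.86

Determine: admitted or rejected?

Rejected

Atomic conditions:
  SAT score ≥ 1042: 1431 ≥ 1042 is true
  interview rating > 4: 5 > 4 is true
  NOT disciplinary record: no → true
  community-service hours ≤ 380 hours: 217 ≤ 380 is true
  recommendation letters < 3: 4 < 3 is false
  intended major = Humanities: Arts == Humanities is false
  class-rank percentile ≤ 25%: 16 ≤ 25 is true
  in-state resident: no → false
  NOT first-generation student: yes → false
  GPA ≤ 2.39: 2.86 ≤ 2.39 is false
  AP courses completed ≥ 0: 9 ≥ 0 is true
  legacy status: yes → true
  intended major = Undeclared: Arts == Undeclared is false
  disciplinary record: no → false
Combine:
[1.1.1.1.2.1] true AND true = true
[1.1.1.1.2] NOT true = false
[1.1.1.1] true AND false = false
[1.1.1.2.3.1] false AND true = false
[1.1.1.2.3] NOT false = true
[1.1.1.2] true AND false AND true = false
[1.1.1] false OR false = false
[1.1] NOT false = true
[1] NOT true = false
[2.1] exactly-one(false, false, false) = false
[2.2.1] true OR true = true
[2.2.2] false OR false = false
[2.2] true OR false = true
[2] false → true (antecedent false ⇒ implication holds) = true
[root] false AND true = false
Overall: false → rejected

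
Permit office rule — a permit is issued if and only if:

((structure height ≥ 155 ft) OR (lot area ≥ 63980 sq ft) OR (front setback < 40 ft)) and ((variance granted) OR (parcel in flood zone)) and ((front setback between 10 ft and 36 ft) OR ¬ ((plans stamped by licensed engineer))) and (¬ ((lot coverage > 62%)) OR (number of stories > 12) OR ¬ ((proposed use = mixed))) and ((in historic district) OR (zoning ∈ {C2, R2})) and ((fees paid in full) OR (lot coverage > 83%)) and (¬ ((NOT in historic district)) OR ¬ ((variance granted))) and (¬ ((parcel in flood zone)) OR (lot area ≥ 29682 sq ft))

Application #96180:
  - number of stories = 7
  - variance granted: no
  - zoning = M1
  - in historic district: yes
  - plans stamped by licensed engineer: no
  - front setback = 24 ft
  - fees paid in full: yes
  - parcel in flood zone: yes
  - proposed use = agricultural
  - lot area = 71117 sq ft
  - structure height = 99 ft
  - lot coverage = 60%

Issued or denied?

Atomic conditions:
  structure height ≥ 155 ft: 99 ≥ 155 is false
  lot area ≥ 63980 sq ft: 71117 ≥ 63980 is true
  front setback < 40 ft: 24 < 40 is true
  variance granted: no → false
  parcel in flood zone: yes → true
  front setback between 10 ft and 36 ft: 24 in [10, 36] is true
  plans stamped by licensed engineer: no → false
  lot coverage > 62%: 60 > 62 is false
  number of stories > 12: 7 > 12 is false
  proposed use = mixed: agricultural == mixed is false
  in historic district: yes → true
  zoning ∈ {C2, R2}: M1 is not in the set → false
  fees paid in full: yes → true
  lot coverage > 83%: 60 > 83 is false
  NOT in historic district: yes → false
  lot area ≥ 29682 sq ft: 71117 ≥ 29682 is true
Combine:
[1] false OR true OR true = true
[2] false OR true = true
[3.2] NOT false = true
[3] true OR true = true
[4.1] NOT false = true
[4.3] NOT false = true
[4] true OR false OR true = true
[5] true OR false = true
[6] true OR false = true
[7.1] NOT false = true
[7.2] NOT false = true
[7] true OR true = true
[8.1] NOT true = false
[8] false OR true = true
[root] true AND true AND true AND true AND true AND true AND true AND true = true
Overall: true → issued

Issued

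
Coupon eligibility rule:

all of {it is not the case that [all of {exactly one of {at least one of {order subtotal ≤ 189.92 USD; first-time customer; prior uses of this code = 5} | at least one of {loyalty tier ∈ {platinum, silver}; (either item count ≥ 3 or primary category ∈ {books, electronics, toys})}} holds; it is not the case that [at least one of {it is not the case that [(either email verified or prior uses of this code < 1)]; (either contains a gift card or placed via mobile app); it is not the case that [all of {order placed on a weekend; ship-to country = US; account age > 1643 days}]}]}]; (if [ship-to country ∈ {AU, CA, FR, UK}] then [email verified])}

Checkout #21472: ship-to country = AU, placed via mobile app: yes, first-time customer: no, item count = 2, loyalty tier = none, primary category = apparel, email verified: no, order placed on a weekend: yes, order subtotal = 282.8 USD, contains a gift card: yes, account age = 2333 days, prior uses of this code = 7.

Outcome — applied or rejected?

Rejected

Atomic conditions:
  order subtotal ≤ 189.92 USD: 282.8 ≤ 189.92 is false
  first-time customer: no → false
  prior uses of this code = 5: 7 == 5 is false
  loyalty tier ∈ {platinum, silver}: none is not in the set → false
  item count ≥ 3: 2 ≥ 3 is false
  primary category ∈ {books, electronics, toys}: apparel is not in the set → false
  email verified: no → false
  prior uses of this code < 1: 7 < 1 is false
  contains a gift card: yes → true
  placed via mobile app: yes → true
  order placed on a weekend: yes → true
  ship-to country = US: AU == US is false
  account age > 1643 days: 2333 > 1643 is true
  ship-to country ∈ {AU, CA, FR, UK}: AU is in the set → true
Combine:
[1.1.1.1] false OR false OR false = false
[1.1.1.2.2] false OR false = false
[1.1.1.2] false OR false = false
[1.1.1] exactly-one(false, false) = false
[1.1.2.1.1.1] false OR false = false
[1.1.2.1.1] NOT false = true
[1.1.2.1.2] true OR true = true
[1.1.2.1.3.1] true AND false AND true = false
[1.1.2.1.3] NOT false = true
[1.1.2.1] true OR true OR true = true
[1.1.2] NOT true = false
[1.1] false AND false = false
[1] NOT false = true
[2] true → false = false
[root] true AND false = false
Overall: false → rejected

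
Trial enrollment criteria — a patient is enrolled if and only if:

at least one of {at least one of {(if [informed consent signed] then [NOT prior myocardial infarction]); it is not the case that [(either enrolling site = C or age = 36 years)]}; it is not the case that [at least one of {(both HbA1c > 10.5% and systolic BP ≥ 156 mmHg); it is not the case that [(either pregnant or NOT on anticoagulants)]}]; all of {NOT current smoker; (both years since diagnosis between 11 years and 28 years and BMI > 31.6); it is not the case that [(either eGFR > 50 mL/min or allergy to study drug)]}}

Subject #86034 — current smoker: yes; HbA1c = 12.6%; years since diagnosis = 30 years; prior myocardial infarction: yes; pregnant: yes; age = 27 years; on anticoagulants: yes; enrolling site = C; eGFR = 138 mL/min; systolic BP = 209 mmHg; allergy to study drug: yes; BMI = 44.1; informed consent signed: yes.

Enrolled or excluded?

Atomic conditions:
  informed consent signed: yes → true
  NOT prior myocardial infarction: yes → false
  enrolling site = C: C == C is true
  age = 36 years: 27 == 36 is false
  HbA1c > 10.5%: 12.6 > 10.5 is true
  systolic BP ≥ 156 mmHg: 209 ≥ 156 is true
  pregnant: yes → true
  NOT on anticoagulants: yes → false
  NOT current smoker: yes → false
  years since diagnosis between 11 years and 28 years: 30 in [11, 28] is false
  BMI > 31.6: 44.1 > 31.6 is true
  eGFR > 50 mL/min: 138 > 50 is true
  allergy to study drug: yes → true
Combine:
[1.1] true → false = false
[1.2.1] true OR false = true
[1.2] NOT true = false
[1] false OR false = false
[2.1.1] true AND true = true
[2.1.2.1] true OR false = true
[2.1.2] NOT true = false
[2.1] true OR false = true
[2] NOT true = false
[3.2] false AND true = false
[3.3.1] true OR true = true
[3.3] NOT true = false
[3] false AND false AND false = false
[root] false OR false OR false = false
Overall: false → excluded

Excluded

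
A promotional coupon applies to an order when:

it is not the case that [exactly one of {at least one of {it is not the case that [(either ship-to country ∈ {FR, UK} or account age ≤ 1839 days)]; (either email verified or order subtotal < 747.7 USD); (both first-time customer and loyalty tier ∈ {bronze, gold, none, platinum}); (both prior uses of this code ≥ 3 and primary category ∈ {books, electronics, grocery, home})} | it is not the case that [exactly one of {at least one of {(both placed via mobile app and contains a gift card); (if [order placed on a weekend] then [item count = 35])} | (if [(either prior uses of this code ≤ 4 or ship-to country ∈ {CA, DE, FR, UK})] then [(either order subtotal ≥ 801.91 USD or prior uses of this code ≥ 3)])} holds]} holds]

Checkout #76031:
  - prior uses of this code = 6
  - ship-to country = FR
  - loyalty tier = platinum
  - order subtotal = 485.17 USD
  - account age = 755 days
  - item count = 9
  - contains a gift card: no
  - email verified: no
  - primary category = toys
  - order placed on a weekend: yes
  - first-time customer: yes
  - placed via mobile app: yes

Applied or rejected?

Atomic conditions:
  ship-to country ∈ {FR, UK}: FR is in the set → true
  account age ≤ 1839 days: 755 ≤ 1839 is true
  email verified: no → false
  order subtotal < 747.7 USD: 485.17 < 747.7 is true
  first-time customer: yes → true
  loyalty tier ∈ {bronze, gold, none, platinum}: platinum is in the set → true
  prior uses of this code ≥ 3: 6 ≥ 3 is true
  primary category ∈ {books, electronics, grocery, home}: toys is not in the set → false
  placed via mobile app: yes → true
  contains a gift card: no → false
  order placed on a weekend: yes → true
  item count = 35: 9 == 35 is false
  prior uses of this code ≤ 4: 6 ≤ 4 is false
  ship-to country ∈ {CA, DE, FR, UK}: FR is in the set → true
  order subtotal ≥ 801.91 USD: 485.17 ≥ 801.91 is false
Combine:
[1.1.1.1] true OR true = true
[1.1.1] NOT true = false
[1.1.2] false OR true = true
[1.1.3] true AND true = true
[1.1.4] true AND false = false
[1.1] false OR true OR true OR false = true
[1.2.1.1.1] true AND false = false
[1.2.1.1.2] true → false = false
[1.2.1.1] false OR false = false
[1.2.1.2.1] false OR true = true
[1.2.1.2.2] false OR true = true
[1.2.1.2] true → true = true
[1.2.1] exactly-one(false, true) = true
[1.2] NOT true = false
[1] exactly-one(true, false) = true
[root] NOT true = false
Overall: false → rejected

Rejected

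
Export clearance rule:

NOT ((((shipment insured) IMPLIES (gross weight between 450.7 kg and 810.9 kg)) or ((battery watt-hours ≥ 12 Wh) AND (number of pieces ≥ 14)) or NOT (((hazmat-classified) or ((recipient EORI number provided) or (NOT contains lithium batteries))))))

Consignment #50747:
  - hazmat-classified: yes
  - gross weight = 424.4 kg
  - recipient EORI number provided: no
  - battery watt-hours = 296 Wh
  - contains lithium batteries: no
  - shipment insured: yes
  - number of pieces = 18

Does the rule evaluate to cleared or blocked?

Atomic conditions:
  shipment insured: yes → true
  gross weight between 450.7 kg and 810.9 kg: 424.4 in [450.7, 810.9] is false
  battery watt-hours ≥ 12 Wh: 296 ≥ 12 is true
  number of pieces ≥ 14: 18 ≥ 14 is true
  hazmat-classified: yes → true
  recipient EORI number provided: no → false
  NOT contains lithium batteries: no → true
Combine:
[1.1] true → false = false
[1.2] true AND true = true
[1.3.1.2] false OR true = true
[1.3.1] true OR true = true
[1.3] NOT true = false
[1] false OR true OR false = true
[root] NOT true = false
Overall: false → blocked

Blocked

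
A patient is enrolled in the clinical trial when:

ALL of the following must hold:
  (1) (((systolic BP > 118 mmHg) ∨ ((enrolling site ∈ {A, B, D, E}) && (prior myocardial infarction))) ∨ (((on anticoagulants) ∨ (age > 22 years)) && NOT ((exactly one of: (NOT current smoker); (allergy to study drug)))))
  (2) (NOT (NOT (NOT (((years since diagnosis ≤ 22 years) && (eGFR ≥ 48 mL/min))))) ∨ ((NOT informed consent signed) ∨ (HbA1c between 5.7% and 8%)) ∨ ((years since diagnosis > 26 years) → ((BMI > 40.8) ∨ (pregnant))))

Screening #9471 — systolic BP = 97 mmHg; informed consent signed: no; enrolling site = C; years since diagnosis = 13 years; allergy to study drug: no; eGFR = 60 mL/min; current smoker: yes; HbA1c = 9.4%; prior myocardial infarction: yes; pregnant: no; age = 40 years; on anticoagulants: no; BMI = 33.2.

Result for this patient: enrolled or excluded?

Enrolled

Atomic conditions:
  systolic BP > 118 mmHg: 97 > 118 is false
  enrolling site ∈ {A, B, D, E}: C is not in the set → false
  prior myocardial infarction: yes → true
  on anticoagulants: no → false
  age > 22 years: 40 > 22 is true
  NOT current smoker: yes → false
  allergy to study drug: no → false
  years since diagnosis ≤ 22 years: 13 ≤ 22 is true
  eGFR ≥ 48 mL/min: 60 ≥ 48 is true
  NOT informed consent signed: no → true
  HbA1c between 5.7% and 8%: 9.4 in [5.7, 8] is false
  years since diagnosis > 26 years: 13 > 26 is false
  BMI > 40.8: 33.2 > 40.8 is false
  pregnant: no → false
Combine:
[1.1.2] false AND true = false
[1.1] false OR false = false
[1.2.1] false OR true = true
[1.2.2.1] exactly-one(false, false) = false
[1.2.2] NOT false = true
[1.2] true AND true = true
[1] false OR true = true
[2.1.1.1.1] true AND true = true
[2.1.1.1] NOT true = false
[2.1.1] NOT false = true
[2.1] NOT true = false
[2.2] true OR false = true
[2.3.2] false OR false = false
[2.3] false → false (antecedent false ⇒ implication holds) = true
[2] false OR true OR true = true
[root] true AND true = true
Overall: true → enrolled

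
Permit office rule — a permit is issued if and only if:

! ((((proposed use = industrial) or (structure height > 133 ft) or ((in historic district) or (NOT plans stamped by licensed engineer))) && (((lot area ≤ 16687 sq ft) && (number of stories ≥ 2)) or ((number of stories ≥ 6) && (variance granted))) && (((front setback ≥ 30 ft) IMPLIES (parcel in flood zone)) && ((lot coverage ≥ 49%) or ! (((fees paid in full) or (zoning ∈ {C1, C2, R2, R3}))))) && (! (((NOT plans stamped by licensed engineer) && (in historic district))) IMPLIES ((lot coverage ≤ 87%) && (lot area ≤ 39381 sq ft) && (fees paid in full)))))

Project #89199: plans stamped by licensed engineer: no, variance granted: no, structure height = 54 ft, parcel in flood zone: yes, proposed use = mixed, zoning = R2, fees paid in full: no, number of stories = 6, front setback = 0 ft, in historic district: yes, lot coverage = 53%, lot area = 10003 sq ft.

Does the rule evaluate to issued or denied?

Atomic conditions:
  proposed use = industrial: mixed == industrial is false
  structure height > 133 ft: 54 > 133 is false
  in historic district: yes → true
  NOT plans stamped by licensed engineer: no → true
  lot area ≤ 16687 sq ft: 10003 ≤ 16687 is true
  number of stories ≥ 2: 6 ≥ 2 is true
  number of stories ≥ 6: 6 ≥ 6 is true
  variance granted: no → false
  front setback ≥ 30 ft: 0 ≥ 30 is false
  parcel in flood zone: yes → true
  lot coverage ≥ 49%: 53 ≥ 49 is true
  fees paid in full: no → false
  zoning ∈ {C1, C2, R2, R3}: R2 is in the set → true
  lot coverage ≤ 87%: 53 ≤ 87 is true
  lot area ≤ 39381 sq ft: 10003 ≤ 39381 is true
Combine:
[1.1.3] true OR true = true
[1.1] false OR false OR true = true
[1.2.1] true AND true = true
[1.2.2] true AND false = false
[1.2] true OR false = true
[1.3.1] false → true (antecedent false ⇒ implication holds) = true
[1.3.2.2.1] false OR true = true
[1.3.2.2] NOT true = false
[1.3.2] true OR false = true
[1.3] true AND true = true
[1.4.1.1] true AND true = true
[1.4.1] NOT true = false
[1.4.2] true AND true AND false = false
[1.4] false → false (antecedent false ⇒ implication holds) = true
[1] true AND true AND true AND true = true
[root] NOT true = false
Overall: false → denied

Denied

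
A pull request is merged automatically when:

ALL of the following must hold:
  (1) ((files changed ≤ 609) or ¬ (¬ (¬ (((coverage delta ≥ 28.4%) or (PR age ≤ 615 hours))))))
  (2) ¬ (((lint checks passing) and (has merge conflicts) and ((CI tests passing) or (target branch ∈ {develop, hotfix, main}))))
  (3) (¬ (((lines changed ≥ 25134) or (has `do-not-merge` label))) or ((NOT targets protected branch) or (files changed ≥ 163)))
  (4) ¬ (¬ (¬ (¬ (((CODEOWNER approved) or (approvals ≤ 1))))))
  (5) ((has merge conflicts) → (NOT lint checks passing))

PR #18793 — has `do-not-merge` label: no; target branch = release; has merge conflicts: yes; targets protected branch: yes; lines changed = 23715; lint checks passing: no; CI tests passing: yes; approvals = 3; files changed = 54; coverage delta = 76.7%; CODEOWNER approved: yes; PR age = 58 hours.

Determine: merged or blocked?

Atomic conditions:
  files changed ≤ 609: 54 ≤ 609 is true
  coverage delta ≥ 28.4%: 76.7 ≥ 28.4 is true
  PR age ≤ 615 hours: 58 ≤ 615 is true
  lint checks passing: no → false
  has merge conflicts: yes → true
  CI tests passing: yes → true
  target branch ∈ {develop, hotfix, main}: release is not in the set → false
  lines changed ≥ 25134: 23715 ≥ 25134 is false
  has `do-not-merge` label: no → false
  NOT targets protected branch: yes → false
  files changed ≥ 163: 54 ≥ 163 is false
  CODEOWNER approved: yes → true
  approvals ≤ 1: 3 ≤ 1 is false
  NOT lint checks passing: no → true
Combine:
[1.2.1.1.1] true OR true = true
[1.2.1.1] NOT true = false
[1.2.1] NOT false = true
[1.2] NOT true = false
[1] true OR false = true
[2.1.3] true OR false = true
[2.1] false AND true AND true = false
[2] NOT false = true
[3.1.1] false OR false = false
[3.1] NOT false = true
[3.2] false OR false = false
[3] true OR false = true
[4.1.1.1.1] true OR false = true
[4.1.1.1] NOT true = false
[4.1.1] NOT false = true
[4.1] NOT true = false
[4] NOT false = true
[5] true → true = true
[root] true AND true AND true AND true AND true = true
Overall: true → merged

Merged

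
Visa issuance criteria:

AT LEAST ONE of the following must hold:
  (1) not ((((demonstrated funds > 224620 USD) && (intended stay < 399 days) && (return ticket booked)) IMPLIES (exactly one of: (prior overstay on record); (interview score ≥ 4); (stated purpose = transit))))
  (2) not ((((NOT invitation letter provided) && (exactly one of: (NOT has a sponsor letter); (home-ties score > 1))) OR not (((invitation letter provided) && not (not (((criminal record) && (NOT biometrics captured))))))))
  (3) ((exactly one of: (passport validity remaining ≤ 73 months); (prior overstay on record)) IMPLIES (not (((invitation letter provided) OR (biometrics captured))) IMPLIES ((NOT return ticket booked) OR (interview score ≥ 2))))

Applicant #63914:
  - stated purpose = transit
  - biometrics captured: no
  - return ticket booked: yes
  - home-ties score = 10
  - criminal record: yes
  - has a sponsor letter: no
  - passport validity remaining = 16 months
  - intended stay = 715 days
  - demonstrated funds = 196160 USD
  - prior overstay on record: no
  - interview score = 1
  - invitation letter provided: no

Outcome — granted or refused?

Refused

Atomic conditions:
  demonstrated funds > 224620 USD: 196160 > 224620 is false
  intended stay < 399 days: 715 < 399 is false
  return ticket booked: yes → true
  prior overstay on record: no → false
  interview score ≥ 4: 1 ≥ 4 is false
  stated purpose = transit: transit == transit is true
  NOT invitation letter provided: no → true
  NOT has a sponsor letter: no → true
  home-ties score > 1: 10 > 1 is true
  invitation letter provided: no → false
  criminal record: yes → true
  NOT biometrics captured: no → true
  passport validity remaining ≤ 73 months: 16 ≤ 73 is true
  biometrics captured: no → false
  NOT return ticket booked: yes → false
  interview score ≥ 2: 1 ≥ 2 is false
Combine:
[1.1.1] false AND false AND true = false
[1.1.2] exactly-one(false, false, true) = true
[1.1] false → true (antecedent false ⇒ implication holds) = true
[1] NOT true = false
[2.1.1.2] exactly-one(true, true) = false
[2.1.1] true AND false = false
[2.1.2.1.2.1.1] true AND true = true
[2.1.2.1.2.1] NOT true = false
[2.1.2.1.2] NOT false = true
[2.1.2.1] false AND true = false
[2.1.2] NOT false = true
[2.1] false OR true = true
[2] NOT true = false
[3.1] exactly-one(true, false) = true
[3.2.1.1] false OR false = false
[3.2.1] NOT false = true
[3.2.2] false OR false = false
[3.2] true → false = false
[3] true → false = false
[root] false OR false OR false = false
Overall: false → refused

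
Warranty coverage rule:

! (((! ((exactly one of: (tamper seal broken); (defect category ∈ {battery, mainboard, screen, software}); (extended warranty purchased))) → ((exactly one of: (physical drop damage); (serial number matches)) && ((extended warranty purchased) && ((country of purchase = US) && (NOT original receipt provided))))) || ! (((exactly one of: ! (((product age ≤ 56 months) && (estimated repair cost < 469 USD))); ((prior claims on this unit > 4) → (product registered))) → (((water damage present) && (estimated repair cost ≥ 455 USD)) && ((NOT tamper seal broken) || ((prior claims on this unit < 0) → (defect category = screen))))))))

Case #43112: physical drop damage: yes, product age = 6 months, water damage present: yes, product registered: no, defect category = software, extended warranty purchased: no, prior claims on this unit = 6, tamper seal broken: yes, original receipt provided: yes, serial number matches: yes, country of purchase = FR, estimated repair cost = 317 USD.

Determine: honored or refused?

Atomic conditions:
  tamper seal broken: yes → true
  defect category ∈ {battery, mainboard, screen, software}: software is in the set → true
  extended warranty purchased: no → false
  physical drop damage: yes → true
  serial number matches: yes → true
  country of purchase = US: FR == US is false
  NOT original receipt provided: yes → false
  product age ≤ 56 months: 6 ≤ 56 is true
  estimated repair cost < 469 USD: 317 < 469 is true
  prior claims on this unit > 4: 6 > 4 is true
  product registered: no → false
  water damage present: yes → true
  estimated repair cost ≥ 455 USD: 317 ≥ 455 is false
  NOT tamper seal broken: yes → false
  prior claims on this unit < 0: 6 < 0 is false
  defect category = screen: software == screen is false
Combine:
[1.1.1.1] exactly-one(true, true, false) = false
[1.1.1] NOT false = true
[1.1.2.1] exactly-one(true, true) = false
[1.1.2.2.2] false AND false = false
[1.1.2.2] false AND false = false
[1.1.2] false AND false = false
[1.1] true → false = false
[1.2.1.1.1.1] true AND true = true
[1.2.1.1.1] NOT true = false
[1.2.1.1.2] true → false = false
[1.2.1.1] exactly-one(false, false) = false
[1.2.1.2.1] true AND false = false
[1.2.1.2.2.2] false → false (antecedent false ⇒ implication holds) = true
[1.2.1.2.2] false OR true = true
[1.2.1.2] false AND true = false
[1.2.1] false → false (antecedent false ⇒ implication holds) = true
[1.2] NOT true = false
[1] false OR false = false
[root] NOT false = true
Overall: true → honored

Honored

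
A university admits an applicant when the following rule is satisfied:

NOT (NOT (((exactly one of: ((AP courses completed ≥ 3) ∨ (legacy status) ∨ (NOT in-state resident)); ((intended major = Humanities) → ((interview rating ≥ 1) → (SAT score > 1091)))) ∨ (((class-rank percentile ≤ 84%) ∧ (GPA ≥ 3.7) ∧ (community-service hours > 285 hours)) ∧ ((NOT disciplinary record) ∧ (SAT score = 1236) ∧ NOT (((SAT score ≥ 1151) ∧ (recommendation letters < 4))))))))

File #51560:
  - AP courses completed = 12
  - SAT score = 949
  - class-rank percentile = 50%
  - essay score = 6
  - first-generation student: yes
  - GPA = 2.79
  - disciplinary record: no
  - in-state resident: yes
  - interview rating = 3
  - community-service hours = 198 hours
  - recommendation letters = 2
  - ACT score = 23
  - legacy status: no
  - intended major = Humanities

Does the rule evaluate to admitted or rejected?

Admitted

Atomic conditions:
  AP courses completed ≥ 3: 12 ≥ 3 is true
  legacy status: no → false
  NOT in-state resident: yes → false
  intended major = Humanities: Humanities == Humanities is true
  interview rating ≥ 1: 3 ≥ 1 is true
  SAT score > 1091: 949 > 1091 is false
  class-rank percentile ≤ 84%: 50 ≤ 84 is true
  GPA ≥ 3.7: 2.79 ≥ 3.7 is false
  community-service hours > 285 hours: 198 > 285 is false
  NOT disciplinary record: no → true
  SAT score = 1236: 949 == 1236 is false
  SAT score ≥ 1151: 949 ≥ 1151 is false
  recommendation letters < 4: 2 < 4 is true
Combine:
[1.1.1.1] true OR false OR false = true
[1.1.1.2.2] true → false = false
[1.1.1.2] true → false = false
[1.1.1] exactly-one(true, false) = true
[1.1.2.1] true AND false AND false = false
[1.1.2.2.3.1] false AND true = false
[1.1.2.2.3] NOT false = true
[1.1.2.2] true AND false AND true = false
[1.1.2] false AND false = false
[1.1] true OR false = true
[1] NOT true = false
[root] NOT false = true
Overall: true → admitted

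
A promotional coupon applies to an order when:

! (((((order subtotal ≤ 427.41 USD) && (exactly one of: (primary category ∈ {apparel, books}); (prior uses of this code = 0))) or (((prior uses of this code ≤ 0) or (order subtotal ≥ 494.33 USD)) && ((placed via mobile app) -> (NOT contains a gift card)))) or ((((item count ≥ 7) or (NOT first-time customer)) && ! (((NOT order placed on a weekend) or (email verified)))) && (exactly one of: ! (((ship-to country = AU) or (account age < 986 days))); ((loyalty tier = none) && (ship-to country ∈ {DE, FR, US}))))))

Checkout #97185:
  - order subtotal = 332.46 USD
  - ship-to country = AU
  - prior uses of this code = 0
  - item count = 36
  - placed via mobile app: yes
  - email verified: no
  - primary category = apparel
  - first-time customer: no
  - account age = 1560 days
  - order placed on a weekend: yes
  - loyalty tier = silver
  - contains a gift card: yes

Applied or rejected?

Atomic conditions:
  order subtotal ≤ 427.41 USD: 332.46 ≤ 427.41 is true
  primary category ∈ {apparel, books}: apparel is in the set → true
  prior uses of this code = 0: 0 == 0 is true
  prior uses of this code ≤ 0: 0 ≤ 0 is true
  order subtotal ≥ 494.33 USD: 332.46 ≥ 494.33 is false
  placed via mobile app: yes → true
  NOT contains a gift card: yes → false
  item count ≥ 7: 36 ≥ 7 is true
  NOT first-time customer: no → true
  NOT order placed on a weekend: yes → false
  email verified: no → false
  ship-to country = AU: AU == AU is true
  account age < 986 days: 1560 < 986 is false
  loyalty tier = none: silver == none is false
  ship-to country ∈ {DE, FR, US}: AU is not in the set → false
Combine:
[1.1.1.2] exactly-one(true, true) = false
[1.1.1] true AND false = false
[1.1.2.1] true OR false = true
[1.1.2.2] true → false = false
[1.1.2] true AND false = false
[1.1] false OR false = false
[1.2.1.1] true OR true = true
[1.2.1.2.1] false OR false = false
[1.2.1.2] NOT false = true
[1.2.1] true AND true = true
[1.2.2.1.1] true OR false = true
[1.2.2.1] NOT true = false
[1.2.2.2] false AND false = false
[1.2.2] exactly-one(false, false) = false
[1.2] true AND false = false
[1] false OR false = false
[root] NOT false = true
Overall: true → applied

Applied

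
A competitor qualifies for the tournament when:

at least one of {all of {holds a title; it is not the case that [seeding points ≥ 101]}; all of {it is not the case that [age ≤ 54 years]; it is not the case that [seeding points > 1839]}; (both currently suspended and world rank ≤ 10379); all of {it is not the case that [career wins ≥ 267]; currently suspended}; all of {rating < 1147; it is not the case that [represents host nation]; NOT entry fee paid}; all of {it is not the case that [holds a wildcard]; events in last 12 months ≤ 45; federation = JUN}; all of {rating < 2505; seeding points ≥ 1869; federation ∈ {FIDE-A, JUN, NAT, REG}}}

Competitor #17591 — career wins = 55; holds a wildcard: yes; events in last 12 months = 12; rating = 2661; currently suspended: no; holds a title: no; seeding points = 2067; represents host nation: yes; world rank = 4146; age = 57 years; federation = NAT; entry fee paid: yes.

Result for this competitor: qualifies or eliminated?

Eliminated

Atomic conditions:
  holds a title: no → false
  seeding points ≥ 101: 2067 ≥ 101 is true
  age ≤ 54 years: 57 ≤ 54 is false
  seeding points > 1839: 2067 > 1839 is true
  currently suspended: no → false
  world rank ≤ 10379: 4146 ≤ 10379 is true
  career wins ≥ 267: 55 ≥ 267 is false
  rating < 1147: 2661 < 1147 is false
  represents host nation: yes → true
  NOT entry fee paid: yes → false
  holds a wildcard: yes → true
  events in last 12 months ≤ 45: 12 ≤ 45 is true
  federation = JUN: NAT == JUN is false
  rating < 2505: 2661 < 2505 is false
  seeding points ≥ 1869: 2067 ≥ 1869 is true
  federation ∈ {FIDE-A, JUN, NAT, REG}: NAT is in the set → true
Combine:
[1.2] NOT true = false
[1] false AND false = false
[2.1] NOT false = true
[2.2] NOT true = false
[2] true AND false = false
[3] false AND true = false
[4.1] NOT false = true
[4] true AND false = false
[5.2] NOT true = false
[5] false AND false AND false = false
[6.1] NOT true = false
[6] false AND true AND false = false
[7] false AND true AND true = false
[root] false OR false OR false OR false OR false OR false OR false = false
Overall: false → eliminated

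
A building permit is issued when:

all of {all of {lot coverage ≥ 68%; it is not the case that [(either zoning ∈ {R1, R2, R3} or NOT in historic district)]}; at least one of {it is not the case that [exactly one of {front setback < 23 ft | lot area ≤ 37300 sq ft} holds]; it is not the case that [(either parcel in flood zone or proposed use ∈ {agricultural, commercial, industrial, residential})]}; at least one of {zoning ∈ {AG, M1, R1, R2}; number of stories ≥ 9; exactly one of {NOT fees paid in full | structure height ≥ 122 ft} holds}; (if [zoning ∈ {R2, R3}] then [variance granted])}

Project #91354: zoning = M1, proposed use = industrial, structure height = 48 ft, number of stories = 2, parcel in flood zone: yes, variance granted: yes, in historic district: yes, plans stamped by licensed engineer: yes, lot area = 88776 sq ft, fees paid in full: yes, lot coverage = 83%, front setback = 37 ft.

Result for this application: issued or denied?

Issued

Atomic conditions:
  lot coverage ≥ 68%: 83 ≥ 68 is true
  zoning ∈ {R1, R2, R3}: M1 is not in the set → false
  NOT in historic district: yes → false
  front setback < 23 ft: 37 < 23 is false
  lot area ≤ 37300 sq ft: 88776 ≤ 37300 is false
  parcel in flood zone: yes → true
  proposed use ∈ {agricultural, commercial, industrial, residential}: industrial is in the set → true
  zoning ∈ {AG, M1, R1, R2}: M1 is in the set → true
  number of stories ≥ 9: 2 ≥ 9 is false
  NOT fees paid in full: yes → false
  structure height ≥ 122 ft: 48 ≥ 122 is false
  zoning ∈ {R2, R3}: M1 is not in the set → false
  variance granted: yes → true
Combine:
[1.2.1] false OR false = false
[1.2] NOT false = true
[1] true AND true = true
[2.1.1] exactly-one(false, false) = false
[2.1] NOT false = true
[2.2.1] true OR true = true
[2.2] NOT true = false
[2] true OR false = true
[3.3] exactly-one(false, false) = false
[3] true OR false OR false = true
[4] false → true (antecedent false ⇒ implication holds) = true
[root] true AND true AND true AND true = true
Overall: true → issued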